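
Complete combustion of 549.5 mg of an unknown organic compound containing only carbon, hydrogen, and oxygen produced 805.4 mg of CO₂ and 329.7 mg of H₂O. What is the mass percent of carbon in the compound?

40.00%

mol C = 0.8054 g CO₂ ÷ 44.009 g/mol = 0.018301 mol
mol H = 2 × 0.3297 g H₂O ÷ 18.015 g/mol = 0.036603 mol
mass O = 0.5495 − (0.21981 + 0.036896) = 0.29279 g → mol O = 0.29279 ÷ 15.999 = 0.018301 mol
mass % C = 0.21981 g ÷ 0.5495 g × 100%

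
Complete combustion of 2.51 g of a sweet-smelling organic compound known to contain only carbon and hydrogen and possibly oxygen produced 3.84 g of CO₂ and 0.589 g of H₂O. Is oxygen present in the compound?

yes

mol C = 3.84 g CO₂ ÷ 44.009 g/mol = 0.08725 mol
mol H = 2 × 0.589 g H₂O ÷ 18.015 g/mol = 0.06539 mol
C and H account for only 1.114 g of the 2.51 g sample; the remaining 1.396 g must be oxygen.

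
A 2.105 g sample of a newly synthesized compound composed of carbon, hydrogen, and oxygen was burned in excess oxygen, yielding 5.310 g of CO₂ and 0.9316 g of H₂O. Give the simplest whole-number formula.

mol C = 5.310 g CO₂ ÷ 44.009 g/mol = 0.12066 mol
mol H = 2 × 0.9316 g H₂O ÷ 18.015 g/mol = 0.10342 mol
mass O = 2.105 − (1.4492 + 0.10425) = 0.55153 g → mol O = 0.55153 ÷ 15.999 = 0.034473 mol
Divide by the smallest (0.034473 mol): C 3.500, H 3.000, O 1.000
Multiplying each by 2 gives whole numbers: C 7.00, H 6.00, O 2.00

C7H6O2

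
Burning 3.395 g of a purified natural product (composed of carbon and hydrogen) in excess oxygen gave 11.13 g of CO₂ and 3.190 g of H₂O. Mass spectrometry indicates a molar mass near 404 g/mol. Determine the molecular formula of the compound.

mol C = 11.13 g CO₂ ÷ 44.009 g/mol = 0.25290 mol
mol H = 2 × 3.190 g H₂O ÷ 18.015 g/mol = 0.35415 mol
Divide by the smallest (0.25290 mol): C 1.000, H 1.400
Multiplying each by 5 gives whole numbers: C 5.00, H 7.00
Empirical formula: C5H7
Empirical-formula mass = 67.11 g/mol; 404 ÷ 67.11 ≈ 6, so the molecular formula is C30H42.

C30H42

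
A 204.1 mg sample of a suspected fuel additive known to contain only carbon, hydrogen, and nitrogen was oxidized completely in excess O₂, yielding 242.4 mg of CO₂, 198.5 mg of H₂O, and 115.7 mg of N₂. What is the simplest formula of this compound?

mol C = 0.2424 g CO₂ ÷ 44.009 g/mol = 0.0055080 mol
mol H = 2 × 0.1985 g H₂O ÷ 18.015 g/mol = 0.022037 mol
mol N = 2 × 0.1157 g N₂ ÷ 28.014 g/mol = 0.0082602 mol
Divide by the smallest (0.0055080 mol): C 1.000, H 4.001, N 1.500
Multiplying each by 2 gives whole numbers: C 2.00, H 8.00, N 3.00

C2H8N3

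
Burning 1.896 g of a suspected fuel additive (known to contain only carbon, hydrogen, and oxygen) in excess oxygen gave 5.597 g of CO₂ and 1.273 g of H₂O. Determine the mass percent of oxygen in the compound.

mol C = 5.597 g CO₂ ÷ 44.009 g/mol = 0.12718 mol
mol H = 2 × 1.273 g H₂O ÷ 18.015 g/mol = 0.14133 mol
mass O = 1.896 − (1.5275 + 0.14246) = 0.22600 g → mol O = 0.22600 ÷ 15.999 = 0.014126 mol
mass % O = 0.22600 g ÷ 1.896 g × 100%

11.92%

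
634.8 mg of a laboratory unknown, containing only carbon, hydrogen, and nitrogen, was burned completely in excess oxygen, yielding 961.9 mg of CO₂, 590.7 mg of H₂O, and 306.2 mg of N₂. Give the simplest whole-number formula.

CH3N

mol C = 0.9619 g CO₂ ÷ 44.009 g/mol = 0.021857 mol
mol H = 2 × 0.5907 g H₂O ÷ 18.015 g/mol = 0.065579 mol
mol N = 2 × 0.3062 g N₂ ÷ 28.014 g/mol = 0.021860 mol
Divide by the smallest (0.021857 mol): C 1.000, H 3.000, N 1.000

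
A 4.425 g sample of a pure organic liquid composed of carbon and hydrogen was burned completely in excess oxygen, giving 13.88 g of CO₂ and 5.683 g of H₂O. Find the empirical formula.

mol C = 13.88 g CO₂ ÷ 44.009 g/mol = 0.31539 mol
mol H = 2 × 5.683 g H₂O ÷ 18.015 g/mol = 0.63092 mol
Divide by the smallest (0.31539 mol): C 1.000, H 2.000

CH2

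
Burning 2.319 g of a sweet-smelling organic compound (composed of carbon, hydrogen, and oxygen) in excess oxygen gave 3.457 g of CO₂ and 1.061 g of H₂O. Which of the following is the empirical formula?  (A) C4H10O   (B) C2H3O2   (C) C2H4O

(B) C2H3O2

mol C = 3.457 g CO₂ ÷ 44.009 g/mol = 0.078552 mol
mol H = 2 × 1.061 g H₂O ÷ 18.015 g/mol = 0.11779 mol
mass O = 2.319 − (0.94349 + 0.11873) = 1.2568 g → mol O = 1.2568 ÷ 15.999 = 0.078554 mol
Divide by the smallest (0.078552 mol): C 1.000, H 1.500, O 1.000
Multiplying each by 2 gives whole numbers: C 2.00, H 3.00, O 2.00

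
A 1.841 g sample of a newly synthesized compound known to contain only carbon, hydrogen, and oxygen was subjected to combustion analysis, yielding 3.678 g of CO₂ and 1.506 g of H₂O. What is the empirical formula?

mol C = 3.678 g CO₂ ÷ 44.009 g/mol = 0.083574 mol
mol H = 2 × 1.506 g H₂O ÷ 18.015 g/mol = 0.16719 mol
mass O = 1.841 − (1.0038 + 0.16853) = 0.66866 g → mol O = 0.66866 ÷ 15.999 = 0.041794 mol
Divide by the smallest (0.041794 mol): C 2.000, H 4.000, O 1.000

C2H4O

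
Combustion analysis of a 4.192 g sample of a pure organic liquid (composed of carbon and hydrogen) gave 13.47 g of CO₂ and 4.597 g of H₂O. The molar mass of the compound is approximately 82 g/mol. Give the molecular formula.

mol C = 13.47 g CO₂ ÷ 44.009 g/mol = 0.30607 mol
mol H = 2 × 4.597 g H₂O ÷ 18.015 g/mol = 0.51035 mol
Divide by the smallest (0.30607 mol): C 1.000, H 1.667
Multiplying each by 3 gives whole numbers: C 3.00, H 5.00
Empirical formula: C3H5
Empirical-formula mass = 41.07 g/mol; 82 ÷ 41.07 ≈ 2, so the molecular formula is C6H10.

C6H10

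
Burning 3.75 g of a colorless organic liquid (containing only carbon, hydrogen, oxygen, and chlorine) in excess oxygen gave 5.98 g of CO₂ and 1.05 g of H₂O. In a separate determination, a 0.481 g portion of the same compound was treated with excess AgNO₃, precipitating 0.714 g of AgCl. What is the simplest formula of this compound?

C7H6Cl2O2

mol C = 5.98 g CO₂ ÷ 44.009 g/mol = 0.1359 mol
mol H = 2 × 1.05 g H₂O ÷ 18.015 g/mol = 0.1166 mol
From the AgCl data: mol Cl per gram of compound = (0.714 ÷ 143.318) ÷ 0.481 = 0.01036 mol/g, so in the 3.75 g combustion sample mol Cl = 0.03884 mol
mass O = 3.75 − (1.632 + 0.1175 + 1.377) = 0.6235 g → mol O = 0.6235 ÷ 15.999 = 0.03897 mol
Divide by the smallest (0.03884 mol): C 3.498, H 3.001, Cl 1.000, O 1.003
Multiplying each by 2 gives whole numbers: C 7.00, H 6.00, Cl 2.00, O 2.01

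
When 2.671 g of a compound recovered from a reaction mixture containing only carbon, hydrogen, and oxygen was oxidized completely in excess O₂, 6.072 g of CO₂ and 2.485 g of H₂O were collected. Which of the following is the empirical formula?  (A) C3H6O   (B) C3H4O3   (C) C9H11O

(A) C3H6O

mol C = 6.072 g CO₂ ÷ 44.009 g/mol = 0.13797 mol
mol H = 2 × 2.485 g H₂O ÷ 18.015 g/mol = 0.27588 mol
mass O = 2.671 − (1.6572 + 0.27809) = 0.73573 g → mol O = 0.73573 ÷ 15.999 = 0.045986 mol
Divide by the smallest (0.045986 mol): C 3.000, H 5.999, O 1.000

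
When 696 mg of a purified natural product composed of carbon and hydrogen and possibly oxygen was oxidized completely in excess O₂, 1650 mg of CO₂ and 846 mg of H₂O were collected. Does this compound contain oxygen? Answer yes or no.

yes

mol C = 1.65 g CO₂ ÷ 44.009 g/mol = 0.03749 mol
mol H = 2 × 0.846 g H₂O ÷ 18.015 g/mol = 0.09392 mol
C and H account for only 0.5450 g of the 0.696 g sample; the remaining 0.1510 g must be oxygen.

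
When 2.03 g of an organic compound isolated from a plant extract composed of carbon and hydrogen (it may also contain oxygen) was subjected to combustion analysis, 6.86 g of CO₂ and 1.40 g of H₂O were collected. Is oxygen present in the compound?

no

mol C = 6.86 g CO₂ ÷ 44.009 g/mol = 0.1559 mol
mol H = 2 × 1.40 g H₂O ÷ 18.015 g/mol = 0.1554 mol
C and H together account for 2.029 g — essentially the entire 2.03 g sample — so the compound contains no oxygen.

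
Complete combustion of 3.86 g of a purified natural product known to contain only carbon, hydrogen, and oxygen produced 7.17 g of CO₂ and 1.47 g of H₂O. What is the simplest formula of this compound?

C3H3O2

mol C = 7.17 g CO₂ ÷ 44.009 g/mol = 0.1629 mol
mol H = 2 × 1.47 g H₂O ÷ 18.015 g/mol = 0.1632 mol
mass O = 3.86 − (1.957 + 0.1645) = 1.739 g → mol O = 1.739 ÷ 15.999 = 0.1087 mol
Divide by the smallest (0.1087 mol): C 1.499, H 1.502, O 1.000
Multiplying each by 2 gives whole numbers: C 3.00, H 3.00, O 2.00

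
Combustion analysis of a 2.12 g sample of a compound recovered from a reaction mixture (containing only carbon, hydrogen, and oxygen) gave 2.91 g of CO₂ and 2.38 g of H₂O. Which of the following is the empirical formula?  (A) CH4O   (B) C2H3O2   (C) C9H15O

mol C = 2.91 g CO₂ ÷ 44.009 g/mol = 0.06612 mol
mol H = 2 × 2.38 g H₂O ÷ 18.015 g/mol = 0.2642 mol
mass O = 2.12 − (0.7942 + 0.2663) = 1.059 g → mol O = 1.059 ÷ 15.999 = 0.06622 mol
Divide by the smallest (0.06612 mol): C 1.000, H 3.996, O 1.001

(A) CH4O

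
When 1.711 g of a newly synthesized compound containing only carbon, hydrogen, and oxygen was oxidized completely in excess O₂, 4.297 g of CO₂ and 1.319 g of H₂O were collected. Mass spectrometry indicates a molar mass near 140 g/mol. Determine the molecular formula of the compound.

mol C = 4.297 g CO₂ ÷ 44.009 g/mol = 0.097639 mol
mol H = 2 × 1.319 g H₂O ÷ 18.015 g/mol = 0.14643 mol
mass O = 1.711 − (1.1727 + 0.14760) = 0.39065 g → mol O = 0.39065 ÷ 15.999 = 0.024417 mol
Divide by the smallest (0.024417 mol): C 3.999, H 5.997, O 1.000
Empirical formula: C4H6O
Empirical-formula mass = 70.09 g/mol; 140 ÷ 70.09 ≈ 2, so the molecular formula is C8H12O2.

C8H12O2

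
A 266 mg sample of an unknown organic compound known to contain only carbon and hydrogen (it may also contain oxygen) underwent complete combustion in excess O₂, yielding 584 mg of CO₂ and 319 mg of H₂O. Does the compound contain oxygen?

yes

mol C = 0.584 g CO₂ ÷ 44.009 g/mol = 0.01327 mol
mol H = 2 × 0.319 g H₂O ÷ 18.015 g/mol = 0.03541 mol
C and H account for only 0.1951 g of the 0.266 g sample; the remaining 0.07092 g must be oxygen.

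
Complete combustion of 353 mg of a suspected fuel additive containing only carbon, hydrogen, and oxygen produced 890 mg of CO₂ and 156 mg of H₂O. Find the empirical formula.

C7H6O2

mol C = 0.890 g CO₂ ÷ 44.009 g/mol = 0.02022 mol
mol H = 2 × 0.156 g H₂O ÷ 18.015 g/mol = 0.01732 mol
mass O = 0.353 − (0.2429 + 0.01746) = 0.09264 g → mol O = 0.09264 ÷ 15.999 = 0.005791 mol
Divide by the smallest (0.005791 mol): C 3.492, H 2.991, O 1.000
Multiplying each by 2 gives whole numbers: C 6.98, H 5.98, O 2.00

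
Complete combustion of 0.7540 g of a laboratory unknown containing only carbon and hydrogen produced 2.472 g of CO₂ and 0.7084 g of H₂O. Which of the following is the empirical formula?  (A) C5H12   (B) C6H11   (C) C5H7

mol C = 2.472 g CO₂ ÷ 44.009 g/mol = 0.056170 mol
mol H = 2 × 0.7084 g H₂O ÷ 18.015 g/mol = 0.078646 mol
Divide by the smallest (0.056170 mol): C 1.000, H 1.400
Multiplying each by 5 gives whole numbers: C 5.00, H 7.00

(C) C5H7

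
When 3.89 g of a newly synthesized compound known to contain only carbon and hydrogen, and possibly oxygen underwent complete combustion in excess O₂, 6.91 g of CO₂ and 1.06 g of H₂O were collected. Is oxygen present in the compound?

yes

mol C = 6.91 g CO₂ ÷ 44.009 g/mol = 0.1570 mol
mol H = 2 × 1.06 g H₂O ÷ 18.015 g/mol = 0.1177 mol
C and H account for only 2.005 g of the 3.89 g sample; the remaining 1.885 g must be oxygen.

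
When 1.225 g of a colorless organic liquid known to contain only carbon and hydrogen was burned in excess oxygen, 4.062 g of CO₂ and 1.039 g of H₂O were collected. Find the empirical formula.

C4H5

mol C = 4.062 g CO₂ ÷ 44.009 g/mol = 0.092299 mol
mol H = 2 × 1.039 g H₂O ÷ 18.015 g/mol = 0.11535 mol
Divide by the smallest (0.092299 mol): C 1.000, H 1.250
Multiplying each by 4 gives whole numbers: C 4.00, H 5.00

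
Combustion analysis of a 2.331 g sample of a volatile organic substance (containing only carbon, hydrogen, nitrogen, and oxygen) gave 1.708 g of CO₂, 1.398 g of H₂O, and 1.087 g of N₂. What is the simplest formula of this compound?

mol C = 1.708 g CO₂ ÷ 44.009 g/mol = 0.038810 mol
mol H = 2 × 1.398 g H₂O ÷ 18.015 g/mol = 0.15520 mol
mol N = 2 × 1.087 g N₂ ÷ 28.014 g/mol = 0.077604 mol
mass O = 2.331 − (0.46615 + 0.15645 + 1.0870) = 0.62140 g → mol O = 0.62140 ÷ 15.999 = 0.038840 mol
Divide by the smallest (0.038810 mol): C 1.000, H 3.999, N 2.000, O 1.001

CH4N2O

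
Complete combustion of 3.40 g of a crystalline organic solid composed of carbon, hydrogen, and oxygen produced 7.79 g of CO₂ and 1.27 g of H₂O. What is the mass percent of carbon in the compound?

mol C = 7.79 g CO₂ ÷ 44.009 g/mol = 0.1770 mol
mol H = 2 × 1.27 g H₂O ÷ 18.015 g/mol = 0.1410 mol
mass O = 3.40 − (2.126 + 0.1421) = 1.132 g → mol O = 1.132 ÷ 15.999 = 0.07074 mol
mass % C = 2.126 g ÷ 3.40 g × 100%

62.5%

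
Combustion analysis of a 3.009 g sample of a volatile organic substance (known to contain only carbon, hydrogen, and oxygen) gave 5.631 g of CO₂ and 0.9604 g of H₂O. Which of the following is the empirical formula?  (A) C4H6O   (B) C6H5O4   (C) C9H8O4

(B) C6H5O4

mol C = 5.631 g CO₂ ÷ 44.009 g/mol = 0.12795 mol
mol H = 2 × 0.9604 g H₂O ÷ 18.015 g/mol = 0.10662 mol
mass O = 3.009 − (1.5368 + 0.10748) = 1.3647 g → mol O = 1.3647 ÷ 15.999 = 0.085299 mol
Divide by the smallest (0.085299 mol): C 1.500, H 1.250, O 1.000
Multiplying each by 4 gives whole numbers: C 6.00, H 5.00, O 4.00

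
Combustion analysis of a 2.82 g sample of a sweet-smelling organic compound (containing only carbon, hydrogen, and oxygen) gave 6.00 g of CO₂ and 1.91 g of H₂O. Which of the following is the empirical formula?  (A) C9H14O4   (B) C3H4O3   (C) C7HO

(A) C9H14O4

mol C = 6.00 g CO₂ ÷ 44.009 g/mol = 0.1363 mol
mol H = 2 × 1.91 g H₂O ÷ 18.015 g/mol = 0.2120 mol
mass O = 2.82 − (1.638 + 0.2137) = 0.9687 g → mol O = 0.9687 ÷ 15.999 = 0.06055 mol
Divide by the smallest (0.06055 mol): C 2.252, H 3.502, O 1.000
Multiplying each by 4 gives whole numbers: C 9.01, H 14.01, O 4.00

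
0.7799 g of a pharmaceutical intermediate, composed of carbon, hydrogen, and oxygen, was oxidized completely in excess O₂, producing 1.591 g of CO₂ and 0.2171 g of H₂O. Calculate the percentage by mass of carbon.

mol C = 1.591 g CO₂ ÷ 44.009 g/mol = 0.036152 mol
mol H = 2 × 0.2171 g H₂O ÷ 18.015 g/mol = 0.024102 mol
mass O = 0.7799 − (0.43422 + 0.024295) = 0.32139 g → mol O = 0.32139 ÷ 15.999 = 0.020088 mol
mass % C = 0.43422 g ÷ 0.7799 g × 100%

55.68%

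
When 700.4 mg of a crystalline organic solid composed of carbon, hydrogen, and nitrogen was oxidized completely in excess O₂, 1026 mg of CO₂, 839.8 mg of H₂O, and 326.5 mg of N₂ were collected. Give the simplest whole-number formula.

mol C = 1.026 g CO₂ ÷ 44.009 g/mol = 0.023313 mol
mol H = 2 × 0.8398 g H₂O ÷ 18.015 g/mol = 0.093233 mol
mol N = 2 × 0.3265 g N₂ ÷ 28.014 g/mol = 0.023310 mol
Divide by the smallest (0.023310 mol): C 1.000, H 4.000, N 1.000

CH4N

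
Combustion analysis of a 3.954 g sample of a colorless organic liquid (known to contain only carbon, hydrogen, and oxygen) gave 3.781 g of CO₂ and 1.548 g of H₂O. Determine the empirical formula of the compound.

CH2O2

mol C = 3.781 g CO₂ ÷ 44.009 g/mol = 0.085914 mol
mol H = 2 × 1.548 g H₂O ÷ 18.015 g/mol = 0.17186 mol
mass O = 3.954 − (1.0319 + 0.17323) = 2.7489 g → mol O = 2.7489 ÷ 15.999 = 0.17181 mol
Divide by the smallest (0.085914 mol): C 1.000, H 2.000, O 2.000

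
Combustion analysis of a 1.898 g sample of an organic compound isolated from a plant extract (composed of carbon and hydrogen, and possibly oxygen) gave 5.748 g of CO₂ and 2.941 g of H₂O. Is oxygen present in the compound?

mol C = 5.748 g CO₂ ÷ 44.009 g/mol = 0.13061 mol
mol H = 2 × 2.941 g H₂O ÷ 18.015 g/mol = 0.32651 mol
C and H together account for 1.8979 g — essentially the entire 1.898 g sample — so the compound contains no oxygen.

no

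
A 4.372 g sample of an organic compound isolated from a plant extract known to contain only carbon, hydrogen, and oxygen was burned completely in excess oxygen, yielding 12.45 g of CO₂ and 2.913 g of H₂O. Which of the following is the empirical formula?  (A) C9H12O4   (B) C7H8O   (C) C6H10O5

(B) C7H8O

mol C = 12.45 g CO₂ ÷ 44.009 g/mol = 0.28290 mol
mol H = 2 × 2.913 g H₂O ÷ 18.015 g/mol = 0.32340 mol
mass O = 4.372 − (3.3979 + 0.32598) = 0.64814 g → mol O = 0.64814 ÷ 15.999 = 0.040512 mol
Divide by the smallest (0.040512 mol): C 6.983, H 7.983, O 1.000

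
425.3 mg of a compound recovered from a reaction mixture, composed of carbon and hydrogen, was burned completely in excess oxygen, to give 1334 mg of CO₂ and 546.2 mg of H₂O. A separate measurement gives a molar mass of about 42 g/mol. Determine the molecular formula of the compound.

C3H6

mol C = 1.334 g CO₂ ÷ 44.009 g/mol = 0.030312 mol
mol H = 2 × 0.5462 g H₂O ÷ 18.015 g/mol = 0.060638 mol
Divide by the smallest (0.030312 mol): C 1.000, H 2.000
Empirical formula: CH2
Empirical-formula mass = 14.03 g/mol; 42 ÷ 14.03 ≈ 3, so the molecular formula is C3H6.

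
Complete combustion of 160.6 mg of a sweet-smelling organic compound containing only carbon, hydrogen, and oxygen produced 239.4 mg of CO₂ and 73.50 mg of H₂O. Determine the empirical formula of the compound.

mol C = 0.2394 g CO₂ ÷ 44.009 g/mol = 0.0054398 mol
mol H = 2 × 0.07350 g H₂O ÷ 18.015 g/mol = 0.0081599 mol
mass O = 0.1606 − (0.065337 + 0.0082251) = 0.087037 g → mol O = 0.087037 ÷ 15.999 = 0.0054402 mol
Divide by the smallest (0.0054398 mol): C 1.000, H 1.500, O 1.000
Multiplying each by 2 gives whole numbers: C 2.00, H 3.00, O 2.00

C2H3O2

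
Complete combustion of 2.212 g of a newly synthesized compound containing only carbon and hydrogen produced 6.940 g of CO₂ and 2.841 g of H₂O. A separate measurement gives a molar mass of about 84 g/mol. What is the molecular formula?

mol C = 6.940 g CO₂ ÷ 44.009 g/mol = 0.15770 mol
mol H = 2 × 2.841 g H₂O ÷ 18.015 g/mol = 0.31540 mol
Divide by the smallest (0.15770 mol): C 1.000, H 2.000
Empirical formula: CH2
Empirical-formula mass = 14.03 g/mol; 84 ÷ 14.03 ≈ 6, so the molecular formula is C6H12.

C6H12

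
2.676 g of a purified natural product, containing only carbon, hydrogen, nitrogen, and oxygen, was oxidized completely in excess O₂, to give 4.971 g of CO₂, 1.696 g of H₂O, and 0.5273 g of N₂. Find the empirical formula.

C3H5NO

mol C = 4.971 g CO₂ ÷ 44.009 g/mol = 0.11295 mol
mol H = 2 × 1.696 g H₂O ÷ 18.015 g/mol = 0.18829 mol
mol N = 2 × 0.5273 g N₂ ÷ 28.014 g/mol = 0.037645 mol
mass O = 2.676 − (1.3567 + 0.18979 + 0.52730) = 0.60221 g → mol O = 0.60221 ÷ 15.999 = 0.037641 mol
Divide by the smallest (0.037641 mol): C 3.001, H 5.002, N 1.000, O 1.000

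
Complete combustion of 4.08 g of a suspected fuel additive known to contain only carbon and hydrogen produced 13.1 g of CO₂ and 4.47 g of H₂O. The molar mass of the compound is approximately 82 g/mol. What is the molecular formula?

C6H10

mol C = 13.1 g CO₂ ÷ 44.009 g/mol = 0.2977 mol
mol H = 2 × 4.47 g H₂O ÷ 18.015 g/mol = 0.4963 mol
Divide by the smallest (0.2977 mol): C 1.000, H 1.667
Multiplying each by 3 gives whole numbers: C 3.00, H 5.00
Empirical formula: C3H5
Empirical-formula mass = 41.07 g/mol; 82 ÷ 41.07 ≈ 2, so the molecular formula is C6H10.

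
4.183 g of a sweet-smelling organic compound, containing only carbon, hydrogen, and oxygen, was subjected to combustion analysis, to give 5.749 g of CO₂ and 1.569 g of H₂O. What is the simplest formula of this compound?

C6H8O7

mol C = 5.749 g CO₂ ÷ 44.009 g/mol = 0.13063 mol
mol H = 2 × 1.569 g H₂O ÷ 18.015 g/mol = 0.17419 mol
mass O = 4.183 − (1.5690 + 0.17558) = 2.4384 g → mol O = 2.4384 ÷ 15.999 = 0.15241 mol
Divide by the smallest (0.13063 mol): C 1.000, H 1.333, O 1.167
Multiplying each by 6 gives whole numbers: C 6.00, H 8.00, O 7.00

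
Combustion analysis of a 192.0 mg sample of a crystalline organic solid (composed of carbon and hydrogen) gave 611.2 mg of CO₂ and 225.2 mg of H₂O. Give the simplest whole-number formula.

C5H9

mol C = 0.6112 g CO₂ ÷ 44.009 g/mol = 0.013888 mol
mol H = 2 × 0.2252 g H₂O ÷ 18.015 g/mol = 0.025001 mol
Divide by the smallest (0.013888 mol): C 1.000, H 1.800
Multiplying each by 5 gives whole numbers: C 5.00, H 9.00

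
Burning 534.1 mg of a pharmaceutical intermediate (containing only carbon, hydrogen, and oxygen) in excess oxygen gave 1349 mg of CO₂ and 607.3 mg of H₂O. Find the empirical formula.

C5H11O

mol C = 1.349 g CO₂ ÷ 44.009 g/mol = 0.030653 mol
mol H = 2 × 0.6073 g H₂O ÷ 18.015 g/mol = 0.067422 mol
mass O = 0.5341 − (0.36817 + 0.067961) = 0.097968 g → mol O = 0.097968 ÷ 15.999 = 0.0061234 mol
Divide by the smallest (0.0061234 mol): C 5.006, H 11.011, O 1.000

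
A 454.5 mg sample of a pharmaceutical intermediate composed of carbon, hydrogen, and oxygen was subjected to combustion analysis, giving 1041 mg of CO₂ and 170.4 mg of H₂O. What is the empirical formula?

C5H4O2

mol C = 1.041 g CO₂ ÷ 44.009 g/mol = 0.023654 mol
mol H = 2 × 0.1704 g H₂O ÷ 18.015 g/mol = 0.018918 mol
mass O = 0.4545 − (0.28411 + 0.019069) = 0.15132 g → mol O = 0.15132 ÷ 15.999 = 0.0094581 mol
Divide by the smallest (0.0094581 mol): C 2.501, H 2.000, O 1.000
Multiplying each by 2 gives whole numbers: C 5.00, H 4.00, O 2.00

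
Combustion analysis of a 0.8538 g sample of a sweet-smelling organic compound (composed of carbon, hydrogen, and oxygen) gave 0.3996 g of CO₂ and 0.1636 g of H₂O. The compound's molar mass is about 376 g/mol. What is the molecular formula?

mol C = 0.3996 g CO₂ ÷ 44.009 g/mol = 0.0090800 mol
mol H = 2 × 0.1636 g H₂O ÷ 18.015 g/mol = 0.018163 mol
mass O = 0.8538 − (0.10906 + 0.018308) = 0.72643 g → mol O = 0.72643 ÷ 15.999 = 0.045405 mol
Divide by the smallest (0.0090800 mol): C 1.000, H 2.000, O 5.001
Empirical formula: CH2O5
Empirical-formula mass = 94.02 g/mol; 376 ÷ 94.02 ≈ 4, so the molecular formula is C4H8O20.

C4H8O20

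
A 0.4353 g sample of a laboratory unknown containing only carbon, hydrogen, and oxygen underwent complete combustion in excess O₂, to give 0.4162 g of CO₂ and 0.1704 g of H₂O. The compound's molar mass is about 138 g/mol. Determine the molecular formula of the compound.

mol C = 0.4162 g CO₂ ÷ 44.009 g/mol = 0.0094572 mol
mol H = 2 × 0.1704 g H₂O ÷ 18.015 g/mol = 0.018918 mol
mass O = 0.4353 − (0.11359 + 0.019069) = 0.30264 g → mol O = 0.30264 ÷ 15.999 = 0.018916 mol
Divide by the smallest (0.0094572 mol): C 1.000, H 2.000, O 2.000
Empirical formula: CH2O2
Empirical-formula mass = 46.02 g/mol; 138 ÷ 46.02 ≈ 3, so the molecular formula is C3H6O6.

C3H6O6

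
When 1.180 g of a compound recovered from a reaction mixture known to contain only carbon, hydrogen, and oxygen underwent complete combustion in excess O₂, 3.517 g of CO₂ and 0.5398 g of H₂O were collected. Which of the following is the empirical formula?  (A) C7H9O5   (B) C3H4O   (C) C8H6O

mol C = 3.517 g CO₂ ÷ 44.009 g/mol = 0.079915 mol
mol H = 2 × 0.5398 g H₂O ÷ 18.015 g/mol = 0.059928 mol
mass O = 1.180 − (0.95986 + 0.060407) = 0.15973 g → mol O = 0.15973 ÷ 15.999 = 0.0099836 mol
Divide by the smallest (0.0099836 mol): C 8.005, H 6.003, O 1.000

(C) C8H6O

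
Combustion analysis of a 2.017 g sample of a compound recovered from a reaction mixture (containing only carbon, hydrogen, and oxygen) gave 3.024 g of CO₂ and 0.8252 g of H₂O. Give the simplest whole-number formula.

C3H4O3

mol C = 3.024 g CO₂ ÷ 44.009 g/mol = 0.068713 mol
mol H = 2 × 0.8252 g H₂O ÷ 18.015 g/mol = 0.091613 mol
mass O = 2.017 − (0.82531 + 0.092345) = 1.0993 g → mol O = 1.0993 ÷ 15.999 = 0.068713 mol
Divide by the smallest (0.068713 mol): C 1.000, H 1.333, O 1.000
Multiplying each by 3 gives whole numbers: C 3.00, H 4.00, O 3.00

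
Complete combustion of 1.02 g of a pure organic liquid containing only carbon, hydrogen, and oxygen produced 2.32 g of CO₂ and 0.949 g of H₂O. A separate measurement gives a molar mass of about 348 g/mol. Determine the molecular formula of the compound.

mol C = 2.32 g CO₂ ÷ 44.009 g/mol = 0.05272 mol
mol H = 2 × 0.949 g H₂O ÷ 18.015 g/mol = 0.1054 mol
mass O = 1.02 − (0.6332 + 0.1062) = 0.2806 g → mol O = 0.2806 ÷ 15.999 = 0.01754 mol
Divide by the smallest (0.01754 mol): C 3.005, H 6.007, O 1.000
Empirical formula: C3H6O
Empirical-formula mass = 58.08 g/mol; 348 ÷ 58.08 ≈ 6, so the molecular formula is C18H36O6.

C18H36O6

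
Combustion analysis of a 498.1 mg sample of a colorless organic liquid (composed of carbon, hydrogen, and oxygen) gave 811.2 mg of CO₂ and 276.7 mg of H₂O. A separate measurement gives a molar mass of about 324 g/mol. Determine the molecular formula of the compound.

mol C = 0.8112 g CO₂ ÷ 44.009 g/mol = 0.018433 mol
mol H = 2 × 0.2767 g H₂O ÷ 18.015 g/mol = 0.030719 mol
mass O = 0.4981 − (0.22139 + 0.030965) = 0.24574 g → mol O = 0.24574 ÷ 15.999 = 0.015360 mol
Divide by the smallest (0.015360 mol): C 1.200, H 2.000, O 1.000
Multiplying each by 5 gives whole numbers: C 6.00, H 10.00, O 5.00
Empirical formula: C6H10O5
Empirical-formula mass = 162.14 g/mol; 324 ÷ 162.14 ≈ 2, so the molecular formula is C12H20O10.

C12H20O10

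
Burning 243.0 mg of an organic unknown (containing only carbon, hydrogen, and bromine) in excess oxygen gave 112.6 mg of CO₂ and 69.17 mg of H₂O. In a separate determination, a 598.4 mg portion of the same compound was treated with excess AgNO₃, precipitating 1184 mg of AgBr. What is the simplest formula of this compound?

CH3Br

mol C = 0.1126 g CO₂ ÷ 44.009 g/mol = 0.0025586 mol
mol H = 2 × 0.06917 g H₂O ÷ 18.015 g/mol = 0.0076792 mol
From the AgBr data: mol Br per gram of compound = (1.184 ÷ 187.772) ÷ 0.5984 = 0.010537 mol/g, so in the 0.2430 g combustion sample mol Br = 0.0025606 mol
Divide by the smallest (0.0025586 mol): C 1.000, H 3.001, Br 1.001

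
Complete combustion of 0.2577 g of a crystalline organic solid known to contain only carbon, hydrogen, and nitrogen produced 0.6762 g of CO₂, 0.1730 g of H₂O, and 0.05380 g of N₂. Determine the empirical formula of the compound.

mol C = 0.6762 g CO₂ ÷ 44.009 g/mol = 0.015365 mol
mol H = 2 × 0.1730 g H₂O ÷ 18.015 g/mol = 0.019206 mol
mol N = 2 × 0.05380 g N₂ ÷ 28.014 g/mol = 0.0038409 mol
Divide by the smallest (0.0038409 mol): C 4.000, H 5.000, N 1.000

C4H5N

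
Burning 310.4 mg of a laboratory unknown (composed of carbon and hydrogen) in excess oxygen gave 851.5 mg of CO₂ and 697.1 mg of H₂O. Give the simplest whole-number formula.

CH4

mol C = 0.8515 g CO₂ ÷ 44.009 g/mol = 0.019348 mol
mol H = 2 × 0.6971 g H₂O ÷ 18.015 g/mol = 0.077391 mol
Divide by the smallest (0.019348 mol): C 1.000, H 4.000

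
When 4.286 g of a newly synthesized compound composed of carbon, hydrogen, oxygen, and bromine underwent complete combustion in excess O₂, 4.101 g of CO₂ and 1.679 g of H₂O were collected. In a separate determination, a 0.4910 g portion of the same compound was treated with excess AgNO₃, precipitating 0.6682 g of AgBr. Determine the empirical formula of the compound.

C3H6BrO

mol C = 4.101 g CO₂ ÷ 44.009 g/mol = 0.093185 mol
mol H = 2 × 1.679 g H₂O ÷ 18.015 g/mol = 0.18640 mol
From the AgBr data: mol Br per gram of compound = (0.6682 ÷ 187.772) ÷ 0.4910 = 0.0072476 mol/g, so in the 4.286 g combustion sample mol Br = 0.031063 mol
mass O = 4.286 − (1.1193 + 0.18789 + 2.4821) = 0.49678 g → mol O = 0.49678 ÷ 15.999 = 0.031051 mol
Divide by the smallest (0.031051 mol): C 3.001, H 6.003, Br 1.000, O 1.000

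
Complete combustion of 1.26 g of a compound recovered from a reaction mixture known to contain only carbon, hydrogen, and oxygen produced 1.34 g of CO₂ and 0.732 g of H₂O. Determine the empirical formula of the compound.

C3H8O5

mol C = 1.34 g CO₂ ÷ 44.009 g/mol = 0.03045 mol
mol H = 2 × 0.732 g H₂O ÷ 18.015 g/mol = 0.08127 mol
mass O = 1.26 − (0.3657 + 0.08192) = 0.8124 g → mol O = 0.8124 ÷ 15.999 = 0.05078 mol
Divide by the smallest (0.03045 mol): C 1.000, H 2.669, O 1.668
Multiplying each by 3 gives whole numbers: C 3.00, H 8.01, O 5.00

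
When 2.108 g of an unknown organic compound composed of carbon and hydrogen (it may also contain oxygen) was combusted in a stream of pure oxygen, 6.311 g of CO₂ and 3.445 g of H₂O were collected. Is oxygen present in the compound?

no

mol C = 6.311 g CO₂ ÷ 44.009 g/mol = 0.14340 mol
mol H = 2 × 3.445 g H₂O ÷ 18.015 g/mol = 0.38246 mol
C and H together account for 2.1079 g — essentially the entire 2.108 g sample — so the compound contains no oxygen.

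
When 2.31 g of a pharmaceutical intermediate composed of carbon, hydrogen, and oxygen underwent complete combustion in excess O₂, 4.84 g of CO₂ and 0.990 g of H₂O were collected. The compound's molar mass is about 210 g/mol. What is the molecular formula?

C10H10O5

mol C = 4.84 g CO₂ ÷ 44.009 g/mol = 0.1100 mol
mol H = 2 × 0.990 g H₂O ÷ 18.015 g/mol = 0.1099 mol
mass O = 2.31 − (1.321 + 0.1108) = 0.8783 g → mol O = 0.8783 ÷ 15.999 = 0.05490 mol
Divide by the smallest (0.05490 mol): C 2.003, H 2.002, O 1.000
Empirical formula: C2H2O
Empirical-formula mass = 42.04 g/mol; 210 ÷ 42.04 ≈ 5, so the molecular formula is C10H10O5.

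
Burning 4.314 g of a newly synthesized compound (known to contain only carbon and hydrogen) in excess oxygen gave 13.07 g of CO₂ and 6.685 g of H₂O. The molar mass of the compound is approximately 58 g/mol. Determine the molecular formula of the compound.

C4H10

mol C = 13.07 g CO₂ ÷ 44.009 g/mol = 0.29698 mol
mol H = 2 × 6.685 g H₂O ÷ 18.015 g/mol = 0.74216 mol
Divide by the smallest (0.29698 mol): C 1.000, H 2.499
Multiplying each by 2 gives whole numbers: C 2.00, H 5.00
Empirical formula: C2H5
Empirical-formula mass = 29.06 g/mol; 58 ÷ 29.06 ≈ 2, so the molecular formula is C4H10.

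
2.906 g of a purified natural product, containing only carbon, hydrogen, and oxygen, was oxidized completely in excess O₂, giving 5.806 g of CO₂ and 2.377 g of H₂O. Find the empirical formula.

mol C = 5.806 g CO₂ ÷ 44.009 g/mol = 0.13193 mol
mol H = 2 × 2.377 g H₂O ÷ 18.015 g/mol = 0.26389 mol
mass O = 2.906 − (1.5846 + 0.26600) = 1.0554 g → mol O = 1.0554 ÷ 15.999 = 0.065968 mol
Divide by the smallest (0.065968 mol): C 2.000, H 4.000, O 1.000

C2H4O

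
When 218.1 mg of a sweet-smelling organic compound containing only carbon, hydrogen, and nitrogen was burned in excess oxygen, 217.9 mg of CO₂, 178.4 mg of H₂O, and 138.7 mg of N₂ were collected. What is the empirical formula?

mol C = 0.2179 g CO₂ ÷ 44.009 g/mol = 0.0049513 mol
mol H = 2 × 0.1784 g H₂O ÷ 18.015 g/mol = 0.019806 mol
mol N = 2 × 0.1387 g N₂ ÷ 28.014 g/mol = 0.0099022 mol
Divide by the smallest (0.0049513 mol): C 1.000, H 4.000, N 2.000

CH4N2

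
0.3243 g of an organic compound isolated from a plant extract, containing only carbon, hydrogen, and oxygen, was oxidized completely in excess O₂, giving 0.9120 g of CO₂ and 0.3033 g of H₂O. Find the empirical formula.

mol C = 0.9120 g CO₂ ÷ 44.009 g/mol = 0.020723 mol
mol H = 2 × 0.3033 g H₂O ÷ 18.015 g/mol = 0.033672 mol
mass O = 0.3243 − (0.24890 + 0.033941) = 0.041454 g → mol O = 0.041454 ÷ 15.999 = 0.0025911 mol
Divide by the smallest (0.0025911 mol): C 7.998, H 12.995, O 1.000

C8H13O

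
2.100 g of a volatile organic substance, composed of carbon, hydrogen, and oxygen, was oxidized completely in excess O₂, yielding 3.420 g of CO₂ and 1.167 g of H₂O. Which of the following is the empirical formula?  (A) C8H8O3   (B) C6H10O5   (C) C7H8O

(B) C6H10O5

mol C = 3.420 g CO₂ ÷ 44.009 g/mol = 0.077711 mol
mol H = 2 × 1.167 g H₂O ÷ 18.015 g/mol = 0.12956 mol
mass O = 2.100 − (0.93339 + 0.13060) = 1.0360 g → mol O = 1.0360 ÷ 15.999 = 0.064755 mol
Divide by the smallest (0.064755 mol): C 1.200, H 2.001, O 1.000
Multiplying each by 5 gives whole numbers: C 6.00, H 10.00, O 5.00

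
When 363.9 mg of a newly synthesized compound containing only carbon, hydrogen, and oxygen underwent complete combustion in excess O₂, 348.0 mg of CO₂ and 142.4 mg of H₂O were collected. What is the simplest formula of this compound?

mol C = 0.3480 g CO₂ ÷ 44.009 g/mol = 0.0079075 mol
mol H = 2 × 0.1424 g H₂O ÷ 18.015 g/mol = 0.015809 mol
mass O = 0.3639 − (0.094977 + 0.015936) = 0.25299 g → mol O = 0.25299 ÷ 15.999 = 0.015813 mol
Divide by the smallest (0.0079075 mol): C 1.000, H 1.999, O 2.000

CH2O2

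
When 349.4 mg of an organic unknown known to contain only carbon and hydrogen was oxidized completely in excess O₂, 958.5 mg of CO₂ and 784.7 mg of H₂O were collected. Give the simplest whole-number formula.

mol C = 0.9585 g CO₂ ÷ 44.009 g/mol = 0.021780 mol
mol H = 2 × 0.7847 g H₂O ÷ 18.015 g/mol = 0.087116 mol
Divide by the smallest (0.021780 mol): C 1.000, H 4.000

CH4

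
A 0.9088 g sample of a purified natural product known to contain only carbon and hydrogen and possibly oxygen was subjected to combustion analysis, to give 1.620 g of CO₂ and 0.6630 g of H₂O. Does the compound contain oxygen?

yes

mol C = 1.620 g CO₂ ÷ 44.009 g/mol = 0.036811 mol
mol H = 2 × 0.6630 g H₂O ÷ 18.015 g/mol = 0.073605 mol
C and H account for only 0.51633 g of the 0.9088 g sample; the remaining 0.39247 g must be oxygen.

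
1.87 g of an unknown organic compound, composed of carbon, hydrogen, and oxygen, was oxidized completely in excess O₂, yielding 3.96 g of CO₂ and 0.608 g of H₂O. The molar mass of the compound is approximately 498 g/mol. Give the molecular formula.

mol C = 3.96 g CO₂ ÷ 44.009 g/mol = 0.08998 mol
mol H = 2 × 0.608 g H₂O ÷ 18.015 g/mol = 0.06750 mol
mass O = 1.87 − (1.081 + 0.06804) = 0.7212 g → mol O = 0.7212 ÷ 15.999 = 0.04508 mol
Divide by the smallest (0.04508 mol): C 1.996, H 1.497, O 1.000
Multiplying each by 2 gives whole numbers: C 3.99, H 2.99, O 2.00
Empirical formula: C4H3O2
Empirical-formula mass = 83.07 g/mol; 498 ÷ 83.07 ≈ 6, so the molecular formula is C24H18O12.

C24H18O12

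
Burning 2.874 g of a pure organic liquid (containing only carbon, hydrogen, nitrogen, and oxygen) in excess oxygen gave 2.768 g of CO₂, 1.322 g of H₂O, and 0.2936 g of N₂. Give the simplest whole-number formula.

C3H7NO5

mol C = 2.768 g CO₂ ÷ 44.009 g/mol = 0.062896 mol
mol H = 2 × 1.322 g H₂O ÷ 18.015 g/mol = 0.14677 mol
mol N = 2 × 0.2936 g N₂ ÷ 28.014 g/mol = 0.020961 mol
mass O = 2.874 − (0.75545 + 0.14794 + 0.29360) = 1.6770 g → mol O = 1.6770 ÷ 15.999 = 0.10482 mol
Divide by the smallest (0.020961 mol): C 3.001, H 7.002, N 1.000, O 5.001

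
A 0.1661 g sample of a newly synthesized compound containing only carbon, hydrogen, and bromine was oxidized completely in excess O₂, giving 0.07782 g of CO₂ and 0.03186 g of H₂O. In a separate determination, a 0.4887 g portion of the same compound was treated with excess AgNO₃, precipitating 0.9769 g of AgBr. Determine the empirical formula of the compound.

CH2Br

mol C = 0.07782 g CO₂ ÷ 44.009 g/mol = 0.0017683 mol
mol H = 2 × 0.03186 g H₂O ÷ 18.015 g/mol = 0.0035371 mol
From the AgBr data: mol Br per gram of compound = (0.9769 ÷ 187.772) ÷ 0.4887 = 0.010646 mol/g, so in the 0.1661 g combustion sample mol Br = 0.0017683 mol
Divide by the smallest (0.0017683 mol): C 1.000, H 2.000, Br 1.000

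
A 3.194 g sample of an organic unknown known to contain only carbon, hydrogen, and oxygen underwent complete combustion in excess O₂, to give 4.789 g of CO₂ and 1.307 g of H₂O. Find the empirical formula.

C3H4O3

mol C = 4.789 g CO₂ ÷ 44.009 g/mol = 0.10882 mol
mol H = 2 × 1.307 g H₂O ÷ 18.015 g/mol = 0.14510 mol
mass O = 3.194 − (1.3070 + 0.14626) = 1.7407 g → mol O = 1.7407 ÷ 15.999 = 0.10880 mol
Divide by the smallest (0.10880 mol): C 1.000, H 1.334, O 1.000
Multiplying each by 3 gives whole numbers: C 3.00, H 4.00, O 3.00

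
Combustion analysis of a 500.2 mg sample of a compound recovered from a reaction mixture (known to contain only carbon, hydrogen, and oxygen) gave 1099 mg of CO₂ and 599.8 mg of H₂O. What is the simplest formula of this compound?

C3H8O

mol C = 1.099 g CO₂ ÷ 44.009 g/mol = 0.024972 mol
mol H = 2 × 0.5998 g H₂O ÷ 18.015 g/mol = 0.066589 mol
mass O = 0.5002 − (0.29994 + 0.067122) = 0.13314 g → mol O = 0.13314 ÷ 15.999 = 0.0083216 mol
Divide by the smallest (0.0083216 mol): C 3.001, H 8.002, O 1.000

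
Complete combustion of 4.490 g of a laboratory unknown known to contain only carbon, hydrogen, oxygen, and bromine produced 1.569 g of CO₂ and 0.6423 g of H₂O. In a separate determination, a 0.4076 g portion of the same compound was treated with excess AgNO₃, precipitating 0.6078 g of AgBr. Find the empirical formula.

mol C = 1.569 g CO₂ ÷ 44.009 g/mol = 0.035652 mol
mol H = 2 × 0.6423 g H₂O ÷ 18.015 g/mol = 0.071307 mol
From the AgBr data: mol Br per gram of compound = (0.6078 ÷ 187.772) ÷ 0.4076 = 0.0079414 mol/g, so in the 4.490 g combustion sample mol Br = 0.035657 mol
mass O = 4.490 − (0.42821 + 0.071878 + 2.8491) = 1.1408 g → mol O = 1.1408 ÷ 15.999 = 0.071304 mol
Divide by the smallest (0.035652 mol): C 1.000, H 2.000, Br 1.000, O 2.000

CH2BrO2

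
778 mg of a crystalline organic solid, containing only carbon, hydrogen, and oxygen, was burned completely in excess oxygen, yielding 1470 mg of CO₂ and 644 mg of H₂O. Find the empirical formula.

C7H15O4

mol C = 1.47 g CO₂ ÷ 44.009 g/mol = 0.03340 mol
mol H = 2 × 0.644 g H₂O ÷ 18.015 g/mol = 0.07150 mol
mass O = 0.778 − (0.4012 + 0.07207) = 0.3047 g → mol O = 0.3047 ÷ 15.999 = 0.01905 mol
Divide by the smallest (0.01905 mol): C 1.754, H 3.754, O 1.000
Multiplying each by 4 gives whole numbers: C 7.01, H 15.01, O 4.00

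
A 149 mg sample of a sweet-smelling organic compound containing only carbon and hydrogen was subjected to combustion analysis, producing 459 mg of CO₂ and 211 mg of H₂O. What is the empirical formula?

C4H9

mol C = 0.459 g CO₂ ÷ 44.009 g/mol = 0.01043 mol
mol H = 2 × 0.211 g H₂O ÷ 18.015 g/mol = 0.02342 mol
Divide by the smallest (0.01043 mol): C 1.000, H 2.246
Multiplying each by 4 gives whole numbers: C 4.00, H 8.98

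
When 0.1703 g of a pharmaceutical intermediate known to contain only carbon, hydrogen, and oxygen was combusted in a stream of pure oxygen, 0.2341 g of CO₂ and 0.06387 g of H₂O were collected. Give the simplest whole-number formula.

mol C = 0.2341 g CO₂ ÷ 44.009 g/mol = 0.0053194 mol
mol H = 2 × 0.06387 g H₂O ÷ 18.015 g/mol = 0.0070908 mol
mass O = 0.1703 − (0.063891 + 0.0071475) = 0.099262 g → mol O = 0.099262 ÷ 15.999 = 0.0062042 mol
Divide by the smallest (0.0053194 mol): C 1.000, H 1.333, O 1.166
Multiplying each by 6 gives whole numbers: C 6.00, H 8.00, O 7.00

C6H8O7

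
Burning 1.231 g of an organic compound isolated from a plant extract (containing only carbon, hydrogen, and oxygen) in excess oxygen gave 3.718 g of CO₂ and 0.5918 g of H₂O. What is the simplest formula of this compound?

C9H7O

mol C = 3.718 g CO₂ ÷ 44.009 g/mol = 0.084483 mol
mol H = 2 × 0.5918 g H₂O ÷ 18.015 g/mol = 0.065701 mol
mass O = 1.231 − (1.0147 + 0.066226) = 0.15005 g → mol O = 0.15005 ÷ 15.999 = 0.0093788 mol
Divide by the smallest (0.0093788 mol): C 9.008, H 7.005, O 1.000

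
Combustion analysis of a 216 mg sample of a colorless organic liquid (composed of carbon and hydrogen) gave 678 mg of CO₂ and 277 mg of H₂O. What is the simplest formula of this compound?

CH2

mol C = 0.678 g CO₂ ÷ 44.009 g/mol = 0.01541 mol
mol H = 2 × 0.277 g H₂O ÷ 18.015 g/mol = 0.03075 mol
Divide by the smallest (0.01541 mol): C 1.000, H 1.996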